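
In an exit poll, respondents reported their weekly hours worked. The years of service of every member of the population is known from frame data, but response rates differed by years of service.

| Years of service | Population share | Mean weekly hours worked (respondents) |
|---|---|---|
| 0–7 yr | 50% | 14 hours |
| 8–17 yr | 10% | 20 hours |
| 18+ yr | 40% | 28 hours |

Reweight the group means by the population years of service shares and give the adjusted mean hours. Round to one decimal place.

20.2

Reweight to the known years of service distribution:
  0–7 yr: 0.5 × 14 = 7
  8–17 yr: 0.1 × 20 = 2
  18+ yr: 0.4 × 28 = 11.2
Post-stratified estimate = 20.2 → 20.2.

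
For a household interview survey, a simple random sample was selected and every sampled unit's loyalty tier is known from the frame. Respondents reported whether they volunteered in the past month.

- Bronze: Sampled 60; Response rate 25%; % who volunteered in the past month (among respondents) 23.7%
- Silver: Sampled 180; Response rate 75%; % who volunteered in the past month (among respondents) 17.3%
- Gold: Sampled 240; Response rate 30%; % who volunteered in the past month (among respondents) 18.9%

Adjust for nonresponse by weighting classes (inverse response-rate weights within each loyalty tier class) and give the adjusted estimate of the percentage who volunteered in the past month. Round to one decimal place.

Inverse-response-rate weighting restores each class to its sampled count, so class totals weight by n_sampled:
  Bronze: 60 × 23.7 = 1422
  Silver: 180 × 17.3 = 3114
  Gold: 240 × 18.9 = 4536
Adjusted estimate = 9072 / 480 = 18.9 → 18.9%.

18.9%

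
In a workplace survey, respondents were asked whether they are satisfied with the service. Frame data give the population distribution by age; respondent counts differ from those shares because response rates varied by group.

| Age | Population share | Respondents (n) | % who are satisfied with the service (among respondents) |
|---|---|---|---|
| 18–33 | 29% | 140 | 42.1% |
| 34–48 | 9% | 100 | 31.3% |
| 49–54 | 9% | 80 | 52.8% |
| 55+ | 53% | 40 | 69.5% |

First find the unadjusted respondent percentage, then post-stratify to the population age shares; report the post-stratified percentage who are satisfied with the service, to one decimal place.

56.6%

Unadjusted (pooled respondent) estimate weights by respondent counts:
  (140/360)×42.1 + (100/360)×31.3 + (80/360)×52.8 + (40/360)×69.5 = 44.5222%
Reweighting by population age shares:
  0.29×42.1 + 0.09×31.3 + 0.09×52.8 + 0.53×69.5 = 56.613%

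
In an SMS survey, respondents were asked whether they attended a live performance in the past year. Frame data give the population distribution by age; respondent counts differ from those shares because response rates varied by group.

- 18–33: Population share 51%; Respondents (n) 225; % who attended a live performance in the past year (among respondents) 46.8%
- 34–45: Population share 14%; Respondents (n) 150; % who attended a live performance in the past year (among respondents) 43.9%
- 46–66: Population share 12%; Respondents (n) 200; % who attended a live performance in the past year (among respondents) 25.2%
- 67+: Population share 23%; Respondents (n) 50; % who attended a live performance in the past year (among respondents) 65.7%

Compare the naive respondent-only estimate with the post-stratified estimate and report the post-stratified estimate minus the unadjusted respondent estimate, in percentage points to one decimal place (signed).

Unadjusted (pooled respondent) estimate weights by respondent counts:
  (225/625)×46.8 + (150/625)×43.9 + (200/625)×25.2 + (50/625)×65.7 = 40.704%
Reweighting by population age shares:
  0.51×46.8 + 0.14×43.9 + 0.12×25.2 + 0.23×65.7 = 48.149%
Difference = 48.149 − 40.704 = 7.445 pp.

+7.4 percentage points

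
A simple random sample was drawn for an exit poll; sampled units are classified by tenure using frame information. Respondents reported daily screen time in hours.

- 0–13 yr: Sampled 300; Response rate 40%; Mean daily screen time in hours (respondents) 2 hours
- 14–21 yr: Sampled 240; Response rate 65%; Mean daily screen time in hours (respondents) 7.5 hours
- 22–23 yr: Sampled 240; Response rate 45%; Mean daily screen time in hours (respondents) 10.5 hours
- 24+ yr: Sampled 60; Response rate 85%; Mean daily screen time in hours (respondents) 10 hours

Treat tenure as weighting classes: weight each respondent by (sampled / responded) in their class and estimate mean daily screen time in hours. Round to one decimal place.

6.6

Weighting each respondent by the inverse class response rate inflates each class back to its sampled size, so the class weight is n_sampled:
  0–13 yr: 300 × 2 = 600
  14–21 yr: 240 × 7.5 = 1800
  22–23 yr: 240 × 10.5 = 2520
  24+ yr: 60 × 10 = 600
Adjusted estimate = 5520 / 840 = 6.57143 → 6.6.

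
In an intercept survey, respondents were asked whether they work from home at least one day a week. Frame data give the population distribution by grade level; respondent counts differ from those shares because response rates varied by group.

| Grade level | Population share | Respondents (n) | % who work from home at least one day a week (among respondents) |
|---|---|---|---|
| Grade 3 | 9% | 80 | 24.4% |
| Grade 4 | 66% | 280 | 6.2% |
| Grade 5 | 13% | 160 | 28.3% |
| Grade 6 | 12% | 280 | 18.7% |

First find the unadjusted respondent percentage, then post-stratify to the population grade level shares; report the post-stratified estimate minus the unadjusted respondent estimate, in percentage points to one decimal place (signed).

-4.6 percentage points

Naive respondent-only estimate (weights = respondent counts):
  (80/800)×24.4 + (280/800)×6.2 + (160/800)×28.3 + (280/800)×18.7 = 16.815%
Post-stratified estimate weights by population shares:
  0.09×24.4 + 0.66×6.2 + 0.13×28.3 + 0.12×18.7 = 12.211%
Difference = 12.211 − 16.815 = -4.604 pp.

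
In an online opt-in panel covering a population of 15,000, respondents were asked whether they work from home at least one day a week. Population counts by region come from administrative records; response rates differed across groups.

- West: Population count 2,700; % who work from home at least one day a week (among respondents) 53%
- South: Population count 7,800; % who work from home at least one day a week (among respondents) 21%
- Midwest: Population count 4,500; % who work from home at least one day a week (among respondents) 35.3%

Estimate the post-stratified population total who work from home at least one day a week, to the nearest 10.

Estimated count per cell = population count × respondent percentage:
  West: 2,700 × 53% = 1431
  South: 7,800 × 21% = 1638
  Midwest: 4,500 × 35.3% = 1588.5
Estimated total = 4657.5 → 4,660.

4,660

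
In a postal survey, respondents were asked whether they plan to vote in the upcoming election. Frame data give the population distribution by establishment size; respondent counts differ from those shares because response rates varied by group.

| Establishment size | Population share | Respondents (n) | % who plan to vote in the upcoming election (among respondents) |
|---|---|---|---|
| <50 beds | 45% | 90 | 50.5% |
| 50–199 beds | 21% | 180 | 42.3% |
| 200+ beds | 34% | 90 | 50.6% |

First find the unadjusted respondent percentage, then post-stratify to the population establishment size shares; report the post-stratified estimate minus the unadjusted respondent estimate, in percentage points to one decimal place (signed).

Without adjustment, the pooled respondent share is:
  (90/360)×50.5 + (180/360)×42.3 + (90/360)×50.6 = 46.425%
Post-stratified estimate weights by population shares:
  0.45×50.5 + 0.21×42.3 + 0.34×50.6 = 48.812%
Difference = 48.812 − 46.425 = 2.387 pp.

+2.4 percentage points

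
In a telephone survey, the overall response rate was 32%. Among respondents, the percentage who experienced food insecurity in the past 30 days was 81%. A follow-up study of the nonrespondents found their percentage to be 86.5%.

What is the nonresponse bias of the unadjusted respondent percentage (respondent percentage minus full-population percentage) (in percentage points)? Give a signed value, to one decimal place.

Nonresponse fraction = 1 − 0.32 = 0.68.
Bias = (nonresponse fraction) × (respondent percentage − nonrespondent percentage)
     = 0.68 × (81 − 86.5) = 0.68 × -5.5 = -3.74.

-3.7 percentage points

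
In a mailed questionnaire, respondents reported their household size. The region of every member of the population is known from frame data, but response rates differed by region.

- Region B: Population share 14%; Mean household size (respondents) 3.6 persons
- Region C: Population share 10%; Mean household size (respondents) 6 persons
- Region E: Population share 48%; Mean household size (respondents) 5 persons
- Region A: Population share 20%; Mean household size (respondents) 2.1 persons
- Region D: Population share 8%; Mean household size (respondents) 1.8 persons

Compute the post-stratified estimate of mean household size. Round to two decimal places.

Each cell contributes population-share × respondent value:
  Region B: 0.14 × 3.6 = 0.504
  Region C: 0.1 × 6 = 0.6
  Region E: 0.48 × 5 = 2.4
  Region A: 0.2 × 2.1 = 0.42
  Region D: 0.08 × 1.8 = 0.144
Post-stratified estimate = 4.068 → 4.07.

4.07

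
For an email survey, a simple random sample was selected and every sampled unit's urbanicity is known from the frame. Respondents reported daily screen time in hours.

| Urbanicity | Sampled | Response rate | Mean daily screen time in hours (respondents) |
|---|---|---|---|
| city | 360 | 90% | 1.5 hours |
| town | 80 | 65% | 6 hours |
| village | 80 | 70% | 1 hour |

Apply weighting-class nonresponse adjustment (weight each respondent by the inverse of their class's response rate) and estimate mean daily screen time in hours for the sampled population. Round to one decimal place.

2.1

Weighting each respondent by the inverse class response rate inflates each class back to its sampled size, so the class weight is n_sampled:
  city: 360 × 1.5 = 540
  town: 80 × 6 = 480
  village: 80 × 1 = 80
Adjusted estimate = 1100 / 520 = 2.11538 → 2.1.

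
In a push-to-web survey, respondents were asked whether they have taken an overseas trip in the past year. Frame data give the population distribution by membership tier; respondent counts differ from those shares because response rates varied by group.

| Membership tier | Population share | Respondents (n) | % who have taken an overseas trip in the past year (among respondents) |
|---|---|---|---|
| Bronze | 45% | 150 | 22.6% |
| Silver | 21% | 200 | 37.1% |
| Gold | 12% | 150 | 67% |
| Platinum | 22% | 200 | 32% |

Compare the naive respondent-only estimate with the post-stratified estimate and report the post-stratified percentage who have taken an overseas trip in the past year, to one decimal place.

33.0%

Unadjusted (pooled respondent) estimate weights by respondent counts:
  (150/700)×22.6 + (200/700)×37.1 + (150/700)×67 + (200/700)×32 = 38.9429%
Post-stratifying to population shares instead:
  0.45×22.6 + 0.21×37.1 + 0.12×67 + 0.22×32 = 33.041%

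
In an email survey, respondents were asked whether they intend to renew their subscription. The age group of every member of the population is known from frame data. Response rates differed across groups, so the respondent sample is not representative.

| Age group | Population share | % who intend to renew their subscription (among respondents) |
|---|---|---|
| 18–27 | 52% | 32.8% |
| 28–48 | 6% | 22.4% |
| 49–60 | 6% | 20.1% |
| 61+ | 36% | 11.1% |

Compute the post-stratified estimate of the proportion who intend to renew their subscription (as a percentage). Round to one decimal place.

Reweight to the known age group distribution:
  18–27: 0.52 × 32.8 = 17.056
  28–48: 0.06 × 22.4 = 1.344
  49–60: 0.06 × 20.1 = 1.206
  61+: 0.36 × 11.1 = 3.996
Post-stratified estimate = 23.602 → 23.6%.

23.6%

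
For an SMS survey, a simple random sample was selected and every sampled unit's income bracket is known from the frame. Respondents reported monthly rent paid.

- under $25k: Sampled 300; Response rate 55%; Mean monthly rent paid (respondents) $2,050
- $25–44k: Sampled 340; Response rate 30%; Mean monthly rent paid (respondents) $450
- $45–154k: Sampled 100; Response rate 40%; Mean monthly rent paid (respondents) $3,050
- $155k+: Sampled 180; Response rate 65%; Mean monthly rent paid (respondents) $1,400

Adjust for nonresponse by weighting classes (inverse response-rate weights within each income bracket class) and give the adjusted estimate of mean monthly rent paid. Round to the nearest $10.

$1,440

With weight = n_sampled/n_responded per class, the weighted class total is n_sampled:
  under $25k: 300 × 2050 = 615,000
  $25–44k: 340 × 450 = 153,000
  $45–154k: 100 × 3050 = 305,000
  $155k+: 180 × 1400 = 252,000
Adjusted estimate = 1,325,000 / 920 = 1440.22 → $1,440.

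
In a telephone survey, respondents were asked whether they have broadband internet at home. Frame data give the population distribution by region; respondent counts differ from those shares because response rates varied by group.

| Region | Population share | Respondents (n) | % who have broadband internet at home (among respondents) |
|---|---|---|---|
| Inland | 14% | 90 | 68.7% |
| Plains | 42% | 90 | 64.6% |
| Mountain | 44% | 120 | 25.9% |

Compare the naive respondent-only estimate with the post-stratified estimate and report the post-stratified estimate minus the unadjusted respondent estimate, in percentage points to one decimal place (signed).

Naive respondent-only estimate (weights = respondent counts):
  (90/300)×68.7 + (90/300)×64.6 + (120/300)×25.9 = 50.35%
Post-stratifying to population shares instead:
  0.14×68.7 + 0.42×64.6 + 0.44×25.9 = 48.146%
Difference = 48.146 − 50.35 = -2.204 pp.

-2.2 percentage points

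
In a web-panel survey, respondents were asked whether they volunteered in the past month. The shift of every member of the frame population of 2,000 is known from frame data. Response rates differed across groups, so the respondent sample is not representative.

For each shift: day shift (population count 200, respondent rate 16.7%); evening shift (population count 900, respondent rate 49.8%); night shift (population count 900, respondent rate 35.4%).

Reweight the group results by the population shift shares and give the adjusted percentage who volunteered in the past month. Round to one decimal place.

40.0%

Each cell contributes population-share × respondent value:
  day shift: (200/2,000) × 16.7 = 1.67
  evening shift: (900/2,000) × 49.8 = 22.41
  night shift: (900/2,000) × 35.4 = 15.93
Post-stratified estimate = 40.01 → 40.0%.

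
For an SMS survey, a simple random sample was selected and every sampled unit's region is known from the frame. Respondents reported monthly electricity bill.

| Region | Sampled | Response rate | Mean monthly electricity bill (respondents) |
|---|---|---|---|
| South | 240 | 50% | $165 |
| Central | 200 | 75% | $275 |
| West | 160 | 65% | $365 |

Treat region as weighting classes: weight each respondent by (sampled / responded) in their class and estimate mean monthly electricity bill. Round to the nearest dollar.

$255

Weighting each respondent by the inverse class response rate inflates each class back to its sampled size, so the class weight is n_sampled:
  South: 240 × 165 = 39,600
  Central: 200 × 275 = 55,000
  West: 160 × 365 = 58,400
Adjusted estimate = 153,000 / 600 = 255 → $255.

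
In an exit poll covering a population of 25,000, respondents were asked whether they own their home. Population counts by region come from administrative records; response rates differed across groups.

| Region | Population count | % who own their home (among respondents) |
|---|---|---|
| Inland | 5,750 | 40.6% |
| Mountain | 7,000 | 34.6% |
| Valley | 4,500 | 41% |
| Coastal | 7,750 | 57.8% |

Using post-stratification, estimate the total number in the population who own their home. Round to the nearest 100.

Estimated count per cell = population count × respondent percentage:
  Inland: 5,750 × 40.6% = 2334.5
  Mountain: 7,000 × 34.6% = 2422
  Valley: 4,500 × 41% = 1845
  Coastal: 7,750 × 57.8% = 4479.5
Estimated total = 11,081 → 11,100.

11,100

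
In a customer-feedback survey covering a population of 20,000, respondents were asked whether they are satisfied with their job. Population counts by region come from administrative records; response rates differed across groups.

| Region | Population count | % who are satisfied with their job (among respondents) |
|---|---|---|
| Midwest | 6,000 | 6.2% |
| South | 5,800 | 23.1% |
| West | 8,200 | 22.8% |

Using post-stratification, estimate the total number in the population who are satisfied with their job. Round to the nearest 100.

3,600

Each cell contributes its population count × the respondent rate:
  Midwest: 6,000 × 6.2% = 372
  South: 5,800 × 23.1% = 1339.8
  West: 8,200 × 22.8% = 1869.6
Estimated total = 3581.4 → 3,600.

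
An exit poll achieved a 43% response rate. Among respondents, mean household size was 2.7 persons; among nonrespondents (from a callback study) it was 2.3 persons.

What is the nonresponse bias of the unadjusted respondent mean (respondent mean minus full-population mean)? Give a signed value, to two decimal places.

Nonresponse fraction = 1 − 0.43 = 0.57.
Bias = (nonresponse fraction) × (respondent mean − nonrespondent mean)
     = 0.57 × (2.7 − 2.3) = 0.57 × 0.4 = 0.228.

+0.23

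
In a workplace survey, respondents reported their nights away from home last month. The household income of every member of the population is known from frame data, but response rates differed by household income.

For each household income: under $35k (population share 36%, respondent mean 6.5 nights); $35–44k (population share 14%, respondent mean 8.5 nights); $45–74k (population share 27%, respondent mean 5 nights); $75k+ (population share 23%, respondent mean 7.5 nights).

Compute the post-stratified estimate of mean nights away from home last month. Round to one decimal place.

6.6

Post-stratification weights by population share, not respondent share:
  under $35k: 0.36 × 6.5 = 2.34
  $35–44k: 0.14 × 8.5 = 1.19
  $45–74k: 0.27 × 5 = 1.35
  $75k+: 0.23 × 7.5 = 1.725
Post-stratified estimate = 6.605 → 6.6.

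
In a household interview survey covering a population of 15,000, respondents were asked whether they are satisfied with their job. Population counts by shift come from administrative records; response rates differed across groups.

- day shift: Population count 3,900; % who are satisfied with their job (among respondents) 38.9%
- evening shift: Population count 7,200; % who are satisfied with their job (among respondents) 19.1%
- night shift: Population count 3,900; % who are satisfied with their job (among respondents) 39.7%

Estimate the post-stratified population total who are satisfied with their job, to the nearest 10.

4,440

Estimated count per cell = population count × respondent percentage:
  day shift: 3,900 × 38.9% = 1517.1
  evening shift: 7,200 × 19.1% = 1375.2
  night shift: 3,900 × 39.7% = 1548.3
Estimated total = 4440.6 → 4,440.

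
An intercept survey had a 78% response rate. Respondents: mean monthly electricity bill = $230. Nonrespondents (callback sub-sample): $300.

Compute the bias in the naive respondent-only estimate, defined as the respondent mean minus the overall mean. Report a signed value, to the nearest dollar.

Nonresponse fraction = 1 − 0.78 = 0.22.
Bias = (nonresponse fraction) × (respondent mean − nonrespondent mean)
     = 0.22 × (230 − 300) = 0.22 × -70 = -15.4.

-$15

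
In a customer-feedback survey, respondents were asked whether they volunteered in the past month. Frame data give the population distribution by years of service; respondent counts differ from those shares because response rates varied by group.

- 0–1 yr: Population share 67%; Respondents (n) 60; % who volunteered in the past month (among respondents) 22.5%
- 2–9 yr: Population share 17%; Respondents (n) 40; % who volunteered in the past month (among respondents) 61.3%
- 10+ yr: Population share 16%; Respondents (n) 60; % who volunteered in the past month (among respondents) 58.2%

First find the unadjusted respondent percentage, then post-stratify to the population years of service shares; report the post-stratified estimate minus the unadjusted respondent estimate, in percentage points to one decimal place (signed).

Without adjustment, the pooled respondent share is:
  (60/160)×22.5 + (40/160)×61.3 + (60/160)×58.2 = 45.5875%
Reweighting by population years of service shares:
  0.67×22.5 + 0.17×61.3 + 0.16×58.2 = 34.808%
Difference = 34.808 − 45.5875 = -10.7795 pp.

-10.8 percentage points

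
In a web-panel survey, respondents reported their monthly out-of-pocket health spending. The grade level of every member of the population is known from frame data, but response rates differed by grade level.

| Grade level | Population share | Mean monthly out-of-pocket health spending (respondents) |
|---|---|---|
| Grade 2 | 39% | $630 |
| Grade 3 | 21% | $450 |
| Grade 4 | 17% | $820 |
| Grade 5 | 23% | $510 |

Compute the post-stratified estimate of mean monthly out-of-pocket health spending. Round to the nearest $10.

$600

Reweight to the known grade level distribution:
  Grade 2: 0.39 × 630 = 245.7
  Grade 3: 0.21 × 450 = 94.5
  Grade 4: 0.17 × 820 = 139.4
  Grade 5: 0.23 × 510 = 117.3
Post-stratified estimate = 596.9 → $600.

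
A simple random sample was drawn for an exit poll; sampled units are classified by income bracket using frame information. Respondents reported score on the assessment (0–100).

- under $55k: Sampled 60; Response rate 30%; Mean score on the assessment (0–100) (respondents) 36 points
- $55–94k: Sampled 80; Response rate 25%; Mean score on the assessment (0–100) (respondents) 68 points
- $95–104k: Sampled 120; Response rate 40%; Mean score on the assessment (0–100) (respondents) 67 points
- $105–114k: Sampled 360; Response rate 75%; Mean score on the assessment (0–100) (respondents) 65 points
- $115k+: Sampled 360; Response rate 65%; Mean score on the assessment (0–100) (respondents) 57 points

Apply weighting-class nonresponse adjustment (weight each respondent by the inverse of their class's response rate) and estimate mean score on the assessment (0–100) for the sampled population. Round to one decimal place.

60.8

Weighting each respondent by the inverse class response rate inflates each class back to its sampled size, so the class weight is n_sampled:
  under $55k: 60 × 36 = 2160
  $55–94k: 80 × 68 = 5440
  $95–104k: 120 × 67 = 8040
  $105–114k: 360 × 65 = 23,400
  $115k+: 360 × 57 = 20,520
Adjusted estimate = 59,560 / 980 = 60.7755 → 60.8.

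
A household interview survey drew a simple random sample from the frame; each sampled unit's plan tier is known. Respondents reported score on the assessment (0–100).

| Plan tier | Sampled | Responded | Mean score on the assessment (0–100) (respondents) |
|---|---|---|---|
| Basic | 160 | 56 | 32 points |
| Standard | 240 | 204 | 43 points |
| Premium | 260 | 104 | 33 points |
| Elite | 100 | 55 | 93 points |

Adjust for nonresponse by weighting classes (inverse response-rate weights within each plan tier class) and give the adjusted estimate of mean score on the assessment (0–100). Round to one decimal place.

Class response rates: Basic 56/160 = 35%, Standard 204/240 = 85%, Premium 104/260 = 40%, Elite 55/100 = 55%.
With weight = n_sampled/n_responded per class, the weighted class total is n_sampled:
  Basic: 160 × 32 = 5120
  Standard: 240 × 43 = 10,320
  Premium: 260 × 33 = 8580
  Elite: 100 × 93 = 9300
Adjusted estimate = 33,320 / 760 = 43.8421 → 43.8.

43.8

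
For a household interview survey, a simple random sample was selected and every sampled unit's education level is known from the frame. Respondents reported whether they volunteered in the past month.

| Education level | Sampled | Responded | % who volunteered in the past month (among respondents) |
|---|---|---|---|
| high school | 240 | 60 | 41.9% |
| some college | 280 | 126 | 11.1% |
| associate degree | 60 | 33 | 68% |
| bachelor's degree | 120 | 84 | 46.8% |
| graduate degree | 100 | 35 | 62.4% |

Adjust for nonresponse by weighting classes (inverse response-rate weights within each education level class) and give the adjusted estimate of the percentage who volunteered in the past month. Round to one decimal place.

Response rates by class: high school 60/240 = 25%, some college 126/280 = 45%, associate degree 33/60 = 55%, bachelor's degree 84/120 = 70%, graduate degree 35/100 = 35%.
Each respondent's weight = sampled/responded in their class; summing within a class gives n_sampled, so:
  high school: 240 × 41.9 = 10,056
  some college: 280 × 11.1 = 3108
  associate degree: 60 × 68 = 4080
  bachelor's degree: 120 × 46.8 = 5616
  graduate degree: 100 × 62.4 = 6240
Adjusted estimate = 29,100 / 800 = 36.375 → 36.4%.

36.4%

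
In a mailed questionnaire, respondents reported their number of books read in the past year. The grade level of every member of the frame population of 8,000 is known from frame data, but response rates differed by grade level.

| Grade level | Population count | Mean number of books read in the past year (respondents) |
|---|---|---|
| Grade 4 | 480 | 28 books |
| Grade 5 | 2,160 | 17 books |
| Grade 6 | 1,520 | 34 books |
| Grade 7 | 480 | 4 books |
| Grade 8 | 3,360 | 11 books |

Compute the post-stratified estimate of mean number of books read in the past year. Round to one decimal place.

Reweight to the known grade level distribution:
  Grade 4: (480/8,000) × 28 = 1.68
  Grade 5: (2,160/8,000) × 17 = 4.59
  Grade 6: (1,520/8,000) × 34 = 6.46
  Grade 7: (480/8,000) × 4 = 0.24
  Grade 8: (3,360/8,000) × 11 = 4.62
Post-stratified estimate = 17.59 → 17.6.

17.6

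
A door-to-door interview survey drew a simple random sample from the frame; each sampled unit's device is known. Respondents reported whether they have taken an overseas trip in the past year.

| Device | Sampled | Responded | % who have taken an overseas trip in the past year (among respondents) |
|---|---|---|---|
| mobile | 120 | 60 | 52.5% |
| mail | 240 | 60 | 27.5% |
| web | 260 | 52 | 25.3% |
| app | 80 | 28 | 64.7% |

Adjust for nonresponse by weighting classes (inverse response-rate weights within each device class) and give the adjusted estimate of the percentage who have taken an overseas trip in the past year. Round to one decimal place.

35.2%

Response rates by class: mobile 60/120 = 50%, mail 60/240 = 25%, web 52/260 = 20%, app 28/80 = 35%.
With weight = n_sampled/n_responded per class, the weighted class total is n_sampled:
  mobile: 120 × 52.5 = 6300
  mail: 240 × 27.5 = 6600
  web: 260 × 25.3 = 6578
  app: 80 × 64.7 = 5176
Adjusted estimate = 24,654 / 700 = 35.22 → 35.2%.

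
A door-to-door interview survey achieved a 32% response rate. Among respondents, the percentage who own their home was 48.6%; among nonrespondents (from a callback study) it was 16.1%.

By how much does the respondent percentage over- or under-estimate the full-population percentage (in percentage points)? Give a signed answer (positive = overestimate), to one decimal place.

+22.1 percentage points

Nonresponse fraction = 1 − 0.32 = 0.68.
Bias = (nonresponse fraction) × (respondent percentage − nonrespondent percentage)
     = 0.68 × (48.6 − 16.1) = 0.68 × 32.5 = 22.1.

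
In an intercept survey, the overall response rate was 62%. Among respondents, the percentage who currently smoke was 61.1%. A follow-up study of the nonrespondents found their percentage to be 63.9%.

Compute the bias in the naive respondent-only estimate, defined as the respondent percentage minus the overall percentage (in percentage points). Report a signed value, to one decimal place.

-1.1 percentage points

Nonresponse fraction = 1 − 0.62 = 0.38.
Bias = (nonresponse fraction) × (respondent percentage − nonrespondent percentage)
     = 0.38 × (61.1 − 63.9) = 0.38 × -2.8 = -1.064.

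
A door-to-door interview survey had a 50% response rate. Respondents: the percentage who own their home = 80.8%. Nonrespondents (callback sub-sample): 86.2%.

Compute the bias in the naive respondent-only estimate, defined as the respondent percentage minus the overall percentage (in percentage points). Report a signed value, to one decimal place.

Nonresponse fraction = 1 − 0.5 = 0.5.
Bias = (nonresponse fraction) × (respondent percentage − nonrespondent percentage)
     = 0.5 × (80.8 − 86.2) = 0.5 × -5.4 = -2.7.

-2.7 percentage points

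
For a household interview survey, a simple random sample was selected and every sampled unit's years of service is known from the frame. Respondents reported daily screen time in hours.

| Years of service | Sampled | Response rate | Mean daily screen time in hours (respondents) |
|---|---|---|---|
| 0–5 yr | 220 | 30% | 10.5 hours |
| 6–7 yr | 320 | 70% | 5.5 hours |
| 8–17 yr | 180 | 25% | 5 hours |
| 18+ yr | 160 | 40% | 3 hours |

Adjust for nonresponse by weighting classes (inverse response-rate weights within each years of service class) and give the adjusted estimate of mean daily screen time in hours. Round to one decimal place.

With weight = n_sampled/n_responded per class, the weighted class total is n_sampled:
  0–5 yr: 220 × 10.5 = 2310
  6–7 yr: 320 × 5.5 = 1760
  8–17 yr: 180 × 5 = 900
  18+ yr: 160 × 3 = 480
Adjusted estimate = 5450 / 880 = 6.19318 → 6.2.

6.2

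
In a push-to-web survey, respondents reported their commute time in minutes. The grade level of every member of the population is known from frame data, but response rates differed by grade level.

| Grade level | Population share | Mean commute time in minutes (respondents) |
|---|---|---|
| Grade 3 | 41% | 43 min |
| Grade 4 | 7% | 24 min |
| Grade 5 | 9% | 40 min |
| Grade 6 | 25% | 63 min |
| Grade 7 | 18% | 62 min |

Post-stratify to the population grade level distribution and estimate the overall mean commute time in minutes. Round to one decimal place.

49.8

Reweight to the known grade level distribution:
  Grade 3: 0.41 × 43 = 17.63
  Grade 4: 0.07 × 24 = 1.68
  Grade 5: 0.09 × 40 = 3.6
  Grade 6: 0.25 × 63 = 15.75
  Grade 7: 0.18 × 62 = 11.16
Post-stratified estimate = 49.82 → 49.8.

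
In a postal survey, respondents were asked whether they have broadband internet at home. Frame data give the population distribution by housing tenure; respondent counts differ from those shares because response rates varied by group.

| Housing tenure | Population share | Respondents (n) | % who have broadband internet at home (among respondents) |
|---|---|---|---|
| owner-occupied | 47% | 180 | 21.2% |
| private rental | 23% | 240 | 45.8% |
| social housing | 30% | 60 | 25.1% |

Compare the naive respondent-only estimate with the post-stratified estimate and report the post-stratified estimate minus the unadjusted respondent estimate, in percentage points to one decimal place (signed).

-6.0 percentage points

Naive respondent-only estimate (weights = respondent counts):
  (180/480)×21.2 + (240/480)×45.8 + (60/480)×25.1 = 33.9875%
Post-stratified estimate weights by population shares:
  0.47×21.2 + 0.23×45.8 + 0.3×25.1 = 28.028%
Difference = 28.028 − 33.9875 = -5.9595 pp.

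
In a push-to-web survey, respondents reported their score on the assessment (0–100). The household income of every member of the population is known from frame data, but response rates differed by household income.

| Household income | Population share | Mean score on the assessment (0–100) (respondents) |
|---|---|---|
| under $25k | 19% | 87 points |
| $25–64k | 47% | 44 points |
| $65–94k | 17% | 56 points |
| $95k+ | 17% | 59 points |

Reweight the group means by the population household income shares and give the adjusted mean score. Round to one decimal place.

Reweight to the known household income distribution:
  under $25k: 0.19 × 87 = 16.53
  $25–64k: 0.47 × 44 = 20.68
  $65–94k: 0.17 × 56 = 9.52
  $95k+: 0.17 × 59 = 10.03
Post-stratified estimate = 56.76 → 56.8.

56.8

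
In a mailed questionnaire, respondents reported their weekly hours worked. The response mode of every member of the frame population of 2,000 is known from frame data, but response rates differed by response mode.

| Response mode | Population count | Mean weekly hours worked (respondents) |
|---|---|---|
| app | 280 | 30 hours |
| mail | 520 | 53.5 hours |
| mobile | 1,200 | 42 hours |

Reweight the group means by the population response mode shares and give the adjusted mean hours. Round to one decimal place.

43.3

Reweight to the known response mode distribution:
  app: (280/2,000) × 30 = 4.2
  mail: (520/2,000) × 53.5 = 13.91
  mobile: (1,200/2,000) × 42 = 25.2
Post-stratified estimate = 43.31 → 43.3.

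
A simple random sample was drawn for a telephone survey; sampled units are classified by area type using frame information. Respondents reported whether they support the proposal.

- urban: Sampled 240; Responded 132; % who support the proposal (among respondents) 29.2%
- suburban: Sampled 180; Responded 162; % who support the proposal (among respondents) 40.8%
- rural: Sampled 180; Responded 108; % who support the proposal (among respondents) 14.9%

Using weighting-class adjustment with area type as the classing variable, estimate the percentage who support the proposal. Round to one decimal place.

28.4%

Response rates by class: urban 132/240 = 55%, suburban 162/180 = 90%, rural 108/180 = 60%.
Each respondent's weight = sampled/responded in their class; summing within a class gives n_sampled, so:
  urban: 240 × 29.2 = 7008
  suburban: 180 × 40.8 = 7344
  rural: 180 × 14.9 = 2682
Adjusted estimate = 17,034 / 600 = 28.39 → 28.4%.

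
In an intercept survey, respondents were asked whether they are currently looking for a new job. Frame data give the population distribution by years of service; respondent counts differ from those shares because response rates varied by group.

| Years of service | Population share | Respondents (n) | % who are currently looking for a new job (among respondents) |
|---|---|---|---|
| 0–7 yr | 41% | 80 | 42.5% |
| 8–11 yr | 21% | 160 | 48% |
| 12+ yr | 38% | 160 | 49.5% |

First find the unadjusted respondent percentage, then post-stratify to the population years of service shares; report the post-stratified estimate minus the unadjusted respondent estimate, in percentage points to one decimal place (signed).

-1.2 percentage points

Naive respondent-only estimate (weights = respondent counts):
  (80/400)×42.5 + (160/400)×48 + (160/400)×49.5 = 47.5%
Post-stratifying to population shares instead:
  0.41×42.5 + 0.21×48 + 0.38×49.5 = 46.315%
Difference = 46.315 − 47.5 = -1.185 pp.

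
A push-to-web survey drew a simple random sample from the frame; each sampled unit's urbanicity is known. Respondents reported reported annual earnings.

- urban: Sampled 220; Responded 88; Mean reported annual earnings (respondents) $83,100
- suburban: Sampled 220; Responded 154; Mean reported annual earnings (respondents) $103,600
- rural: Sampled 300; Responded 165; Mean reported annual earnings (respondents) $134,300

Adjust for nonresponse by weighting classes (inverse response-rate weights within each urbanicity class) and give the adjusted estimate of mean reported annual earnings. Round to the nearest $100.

$110,000

Class response rates: urban 88/220 = 40%, suburban 154/220 = 70%, rural 165/300 = 55%.
Each respondent's weight = sampled/responded in their class; summing within a class gives n_sampled, so:
  urban: 220 × 83,100 = 18,282,000
  suburban: 220 × 103,600 = 22,792,000
  rural: 300 × 134,300 = 40,290,000
Adjusted estimate = 81,364,000 / 740 = 109951 → $110,000.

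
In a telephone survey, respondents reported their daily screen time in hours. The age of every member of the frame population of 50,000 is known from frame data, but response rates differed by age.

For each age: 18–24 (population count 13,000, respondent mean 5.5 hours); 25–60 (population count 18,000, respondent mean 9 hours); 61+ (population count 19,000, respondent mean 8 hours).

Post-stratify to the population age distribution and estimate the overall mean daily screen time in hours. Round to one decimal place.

7.7

Reweight to the known age distribution:
  18–24: (13,000/50,000) × 5.5 = 1.43
  25–60: (18,000/50,000) × 9 = 3.24
  61+: (19,000/50,000) × 8 = 3.04
Post-stratified estimate = 7.71 → 7.7.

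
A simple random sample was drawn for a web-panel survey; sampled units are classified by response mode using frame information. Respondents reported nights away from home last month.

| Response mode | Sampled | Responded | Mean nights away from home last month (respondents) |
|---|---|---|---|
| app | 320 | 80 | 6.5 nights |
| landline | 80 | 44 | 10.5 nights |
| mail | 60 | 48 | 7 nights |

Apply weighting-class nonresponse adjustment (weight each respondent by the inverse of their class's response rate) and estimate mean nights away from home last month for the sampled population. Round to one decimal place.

7.3

Response rates by class: app 80/320 = 25%, landline 44/80 = 55%, mail 48/60 = 80%.
Weighting each respondent by the inverse class response rate inflates each class back to its sampled size, so the class weight is n_sampled:
  app: 320 × 6.5 = 2080
  landline: 80 × 10.5 = 840
  mail: 60 × 7 = 420
Adjusted estimate = 3340 / 460 = 7.26087 → 7.3.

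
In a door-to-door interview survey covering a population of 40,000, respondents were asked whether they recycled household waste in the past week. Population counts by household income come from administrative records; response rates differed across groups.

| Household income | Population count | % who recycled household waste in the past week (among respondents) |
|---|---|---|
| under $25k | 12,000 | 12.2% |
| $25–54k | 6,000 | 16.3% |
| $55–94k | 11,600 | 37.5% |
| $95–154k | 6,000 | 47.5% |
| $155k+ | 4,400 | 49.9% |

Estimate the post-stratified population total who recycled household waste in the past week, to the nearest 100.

Estimated count per cell = population count × respondent percentage:
  under $25k: 12,000 × 12.2% = 1464
  $25–54k: 6,000 × 16.3% = 978
  $55–94k: 11,600 × 37.5% = 4350
  $95–154k: 6,000 × 47.5% = 2850
  $155k+: 4,400 × 49.9% = 2195.6
Estimated total = 11837.6 → 11,800.

11,800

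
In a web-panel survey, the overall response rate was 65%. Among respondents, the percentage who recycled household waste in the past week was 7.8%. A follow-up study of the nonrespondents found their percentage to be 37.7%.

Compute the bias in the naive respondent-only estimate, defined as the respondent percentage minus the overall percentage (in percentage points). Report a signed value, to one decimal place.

Nonresponse fraction = 1 − 0.65 = 0.35.
Bias = (nonresponse fraction) × (respondent percentage − nonrespondent percentage)
     = 0.35 × (7.8 − 37.7) = 0.35 × -29.9 = -10.465.

-10.5 percentage points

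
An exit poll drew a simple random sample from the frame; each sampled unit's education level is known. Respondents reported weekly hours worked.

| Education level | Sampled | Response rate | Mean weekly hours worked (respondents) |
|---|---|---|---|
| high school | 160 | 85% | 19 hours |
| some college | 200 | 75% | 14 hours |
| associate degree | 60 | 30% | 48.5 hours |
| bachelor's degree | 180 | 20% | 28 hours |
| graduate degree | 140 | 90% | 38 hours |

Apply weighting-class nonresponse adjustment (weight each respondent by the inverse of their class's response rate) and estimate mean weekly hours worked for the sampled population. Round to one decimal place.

Weighting each respondent by the inverse class response rate inflates each class back to its sampled size, so the class weight is n_sampled:
  high school: 160 × 19 = 3040
  some college: 200 × 14 = 2800
  associate degree: 60 × 48.5 = 2910
  bachelor's degree: 180 × 28 = 5040
  graduate degree: 140 × 38 = 5320
Adjusted estimate = 19,110 / 740 = 25.8243 → 25.8.

25.8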